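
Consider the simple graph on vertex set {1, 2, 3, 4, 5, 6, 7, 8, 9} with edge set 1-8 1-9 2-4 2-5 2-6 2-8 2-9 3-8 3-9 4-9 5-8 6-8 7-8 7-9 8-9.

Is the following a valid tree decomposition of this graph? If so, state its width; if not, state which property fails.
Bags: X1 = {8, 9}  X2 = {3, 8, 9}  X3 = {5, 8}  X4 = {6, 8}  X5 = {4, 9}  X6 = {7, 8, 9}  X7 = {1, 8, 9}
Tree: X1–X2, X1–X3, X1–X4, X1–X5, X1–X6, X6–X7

No — vertex 2 appears in no bag.

A tree decomposition must satisfy three properties: every vertex lies in some bag; for every edge, both endpoints lie together in some bag; and for every vertex, the bags containing it form a connected subtree. Here vertex 2 appears in no bag, so the decomposition is invalid.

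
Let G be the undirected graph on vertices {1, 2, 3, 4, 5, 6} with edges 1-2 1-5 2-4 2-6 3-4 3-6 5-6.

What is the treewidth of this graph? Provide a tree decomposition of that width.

Treewidth 2.
One such decomposition:
Bags: B1 = {3, 4, 6}  B2 = {2, 4, 6}  B3 = {2, 5, 6}  B4 = {1, 2, 5}
Tree: B1–B2, B2–B3, B3–B4

The largest bag has 3 vertices, giving width 2; this decomposition certifies tw(G) ≤ 2. Since 3–4–2–6–3 is a cycle in G, G is not acyclic. Forests are exactly the graphs of treewidth ≤ 1, so tw(G) ≥ 2. Therefore the treewidth is 2.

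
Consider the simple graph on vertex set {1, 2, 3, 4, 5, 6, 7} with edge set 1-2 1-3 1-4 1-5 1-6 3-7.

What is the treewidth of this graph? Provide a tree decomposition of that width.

Every bag has size at most 2, so the width is 2 − 1 = 1 and tw(G) ≤ 1. Since G has at least one edge (e.g. 1–4), it is not an edgeless graph, so tw(G) ≥ 1. Therefore the treewidth is 1.

Treewidth 1.
One such decomposition:
Bags: B1 = {1, 4}  B2 = {1, 2}  B3 = {1, 6}  B4 = {1, 3}  B5 = {3, 7}  B6 = {1, 5}
Tree: B1–B2, B1–B3, B3–B4, B4–B5, B3–B6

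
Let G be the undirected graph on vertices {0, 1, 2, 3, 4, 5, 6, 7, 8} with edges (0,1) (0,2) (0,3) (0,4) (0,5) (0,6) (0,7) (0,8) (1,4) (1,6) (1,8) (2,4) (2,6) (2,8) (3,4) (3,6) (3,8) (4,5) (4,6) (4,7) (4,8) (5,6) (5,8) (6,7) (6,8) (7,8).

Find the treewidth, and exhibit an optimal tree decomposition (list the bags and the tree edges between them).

Treewidth 4.
Bags: B1 = {0, 3, 4, 6, 8}  B2 = {0, 4, 6, 7, 8}  B3 = {0, 1, 4, 6, 8}  B4 = {0, 4, 5, 6, 8}  B5 = {0, 2, 4, 6, 8}
Tree: B1–B2, B1–B3, B2–B4, B1–B5

The largest bag has 5 vertices, giving width 4; this decomposition certifies tw(G) ≤ 4. Conversely, {0, 1, 4, 6, 8} is a clique of size 5, and the vertices of any clique must share a bag in every tree decomposition; so some bag has ≥ 5 vertices and tw(G) ≥ 4. Hence tw(G) = 4 exactly.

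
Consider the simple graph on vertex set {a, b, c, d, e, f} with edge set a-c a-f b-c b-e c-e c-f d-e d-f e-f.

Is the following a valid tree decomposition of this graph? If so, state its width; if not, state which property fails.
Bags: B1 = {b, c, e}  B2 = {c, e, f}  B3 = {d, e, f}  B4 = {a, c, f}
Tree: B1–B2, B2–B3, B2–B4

Vertex coverage: the bags together contain {a, b, c, d, e, f}, the full vertex set. Edge coverage: each edge of G has both endpoints in at least one bag. Running intersection: for every vertex, the bags containing it form a connected subtree. All three properties hold, so this is a valid tree decomposition of width max|bag| − 1 = 2, and hence tw(G) ≤ 2.

Yes; width 2.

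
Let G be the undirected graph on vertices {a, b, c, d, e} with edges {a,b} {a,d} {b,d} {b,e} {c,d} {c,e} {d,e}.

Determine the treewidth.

A width-2 tree decomposition is:
Bags: B1 = {b, d, e}  B2 = {c, d, e}  B3 = {a, b, d}
Tree: B1–B2, B1–B3
The largest bag has 3 vertices, giving width 2; this decomposition certifies tw(G) ≤ 2. On the other hand G contains the 3-clique {c, d, e}. A clique must lie in a single bag of any decomposition, so no decomposition can have width below 2. Therefore the treewidth is 2.

2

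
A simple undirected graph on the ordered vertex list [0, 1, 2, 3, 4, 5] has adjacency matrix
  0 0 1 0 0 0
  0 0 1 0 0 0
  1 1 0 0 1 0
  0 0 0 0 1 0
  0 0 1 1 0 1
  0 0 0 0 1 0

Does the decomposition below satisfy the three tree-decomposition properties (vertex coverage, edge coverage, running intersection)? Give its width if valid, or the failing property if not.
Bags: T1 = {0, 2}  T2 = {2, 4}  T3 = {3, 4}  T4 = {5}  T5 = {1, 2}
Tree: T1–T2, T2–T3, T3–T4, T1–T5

No — edge (4,5) lies in no bag.

A tree decomposition must satisfy three properties: every vertex lies in some bag; for every edge, both endpoints lie together in some bag; and for every vertex, the bags containing it form a connected subtree. Here edge (4,5) lies in no bag, so the decomposition is invalid.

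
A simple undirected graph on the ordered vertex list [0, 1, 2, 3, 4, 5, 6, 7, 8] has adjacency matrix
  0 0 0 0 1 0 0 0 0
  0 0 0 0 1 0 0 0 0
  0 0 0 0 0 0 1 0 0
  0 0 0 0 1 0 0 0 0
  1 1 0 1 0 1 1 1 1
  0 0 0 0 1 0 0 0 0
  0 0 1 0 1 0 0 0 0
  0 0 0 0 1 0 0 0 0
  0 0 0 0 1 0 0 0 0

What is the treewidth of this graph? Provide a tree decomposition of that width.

The largest bag has 2 vertices, giving width 1; this decomposition certifies tw(G) ≤ 1. G has an edge, so its treewidth is at least 1. The upper and lower bounds meet at 1, so that is the treewidth.

Treewidth 1.
Bags: B1 = {1, 4}  B2 = {0, 4}  B3 = {4, 6}  B4 = {4, 8}  B5 = {2, 6}  B6 = {4, 7}  B7 = {3, 4}  B8 = {4, 5}
Tree: B1–B2, B1–B3, B1–B4, B3–B5, B2–B6, B2–B7, B6–B8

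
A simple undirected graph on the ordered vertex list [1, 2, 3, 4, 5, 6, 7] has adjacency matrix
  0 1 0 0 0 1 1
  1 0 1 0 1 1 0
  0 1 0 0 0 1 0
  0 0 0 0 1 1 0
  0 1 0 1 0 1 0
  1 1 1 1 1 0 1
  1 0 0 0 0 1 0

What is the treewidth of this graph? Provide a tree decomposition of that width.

Each bag holds 3 vertices, so the decomposition has width 2, which upper-bounds the treewidth. On the other hand G contains the 3-clique {1, 2, 6}. A clique must lie in a single bag of any decomposition, so no decomposition can have width below 2. Therefore the treewidth is 2.

Treewidth 2.
One optimal decomposition is:
Bags: B1 = {1, 2, 6}  B2 = {2, 5, 6}  B3 = {1, 6, 7}  B4 = {2, 3, 6}  B5 = {4, 5, 6}
Tree: B1–B2, B1–B3, B1–B4, B2–B5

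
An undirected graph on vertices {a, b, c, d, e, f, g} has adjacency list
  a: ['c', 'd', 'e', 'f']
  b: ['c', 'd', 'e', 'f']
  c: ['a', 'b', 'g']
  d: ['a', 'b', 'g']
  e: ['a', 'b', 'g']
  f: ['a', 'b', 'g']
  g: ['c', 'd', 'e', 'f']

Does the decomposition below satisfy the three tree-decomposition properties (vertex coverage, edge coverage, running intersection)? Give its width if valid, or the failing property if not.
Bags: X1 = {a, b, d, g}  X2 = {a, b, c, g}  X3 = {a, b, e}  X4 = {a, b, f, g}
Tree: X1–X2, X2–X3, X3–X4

A tree decomposition must satisfy three properties: every vertex lies in some bag; for every edge, both endpoints lie together in some bag; and for every vertex, the bags containing it form a connected subtree. Here edge (g,e) lies in no bag, so the decomposition is invalid.

No — edge (g,e) lies in no bag.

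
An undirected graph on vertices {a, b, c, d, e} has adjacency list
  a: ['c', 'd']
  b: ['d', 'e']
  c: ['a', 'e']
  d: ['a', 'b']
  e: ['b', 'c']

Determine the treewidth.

A width-2 tree decomposition is:
Bags: B1 = {b, d, e}  B2 = {c, d, e}  B3 = {a, c, d}
Tree: B1–B2, B2–B3
The largest bag has 3 vertices, giving width 2; this decomposition certifies tw(G) ≤ 2. For the lower bound, G contains the cycle d–b–e–c–a–d, so G is not a forest; only forests have treewidth ≤ 1, hence tw(G) ≥ 2. Hence tw(G) = 2 exactly.

2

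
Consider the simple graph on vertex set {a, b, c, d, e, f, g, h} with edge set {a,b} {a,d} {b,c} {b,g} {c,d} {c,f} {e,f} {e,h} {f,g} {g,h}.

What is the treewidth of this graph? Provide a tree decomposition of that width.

Each bag holds 3 vertices, so the decomposition has width 2, which upper-bounds the treewidth. The edges a–d–c–b–a form a cycle, so G is not a tree and its treewidth is at least 2. Hence tw(G) = 2 exactly.

Treewidth 2.
Bags: B1 = {a, b, d}  B2 = {b, c, d}  B3 = {b, c, g}  B4 = {c, f, g}  B5 = {f, g, h}  B6 = {e, f, h}
Tree: B1–B2, B2–B3, B3–B4, B4–B5, B5–B6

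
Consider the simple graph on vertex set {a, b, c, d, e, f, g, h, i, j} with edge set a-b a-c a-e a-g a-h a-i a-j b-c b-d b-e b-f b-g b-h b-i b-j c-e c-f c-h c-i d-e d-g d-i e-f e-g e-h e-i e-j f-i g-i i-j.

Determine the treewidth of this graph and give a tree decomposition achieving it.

Treewidth 4.
One optimal decomposition is:
Bags: B1 = {a, b, c, e, h}  B2 = {a, b, c, e, i}  B3 = {a, b, e, i, j}  B4 = {a, b, e, g, i}  B5 = {b, c, e, f, i}  B6 = {b, d, e, g, i}
Tree: B1–B2, B2–B3, B3–B4, B2–B5, B4–B6

The largest bag has 5 vertices, giving width 4; this decomposition certifies tw(G) ≤ 4. On the other hand G contains the 5-clique {a, b, c, e, h}. A clique must lie in a single bag of any decomposition, so no decomposition can have width below 4. The upper and lower bounds meet at 4, so that is the treewidth.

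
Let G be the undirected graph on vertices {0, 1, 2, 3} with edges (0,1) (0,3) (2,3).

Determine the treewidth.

1

A width-1 tree decomposition is:
Bags: B1 = {0, 1}  B2 = {0, 3}  B3 = {2, 3}
Tree: B1–B2, B2–B3
Each bag holds 2 vertices, so the decomposition has width 1, which upper-bounds the treewidth. Since G has at least one edge (e.g. 1–0), it is not an edgeless graph, so tw(G) ≥ 1. Therefore the treewidth is 1.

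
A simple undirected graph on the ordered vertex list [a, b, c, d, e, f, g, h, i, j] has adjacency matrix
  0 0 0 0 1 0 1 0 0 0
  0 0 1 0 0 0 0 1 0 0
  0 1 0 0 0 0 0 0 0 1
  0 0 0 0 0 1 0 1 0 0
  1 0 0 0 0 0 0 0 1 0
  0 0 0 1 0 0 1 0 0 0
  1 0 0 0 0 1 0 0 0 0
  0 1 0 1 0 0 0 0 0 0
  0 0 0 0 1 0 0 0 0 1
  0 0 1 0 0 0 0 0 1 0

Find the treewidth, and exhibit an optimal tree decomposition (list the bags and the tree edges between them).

Each bag holds 3 vertices, so the decomposition has width 2, which upper-bounds the treewidth. For the lower bound, G contains the cycle d–f–g–a–e–i–j–c–b–h–d, so G is not a forest; only forests have treewidth ≤ 1, hence tw(G) ≥ 2. Combining the bounds, tw(G) = 2.

Treewidth 2.
One such decomposition:
Bags: B1 = {d, f, g}  B2 = {a, d, g}  B3 = {a, d, e}  B4 = {d, e, i}  B5 = {d, i, j}  B6 = {c, d, j}  B7 = {b, c, d}  B8 = {b, d, h}
Tree: B1–B2, B2–B3, B3–B4, B4–B5, B5–B6, B6–B7, B7–B8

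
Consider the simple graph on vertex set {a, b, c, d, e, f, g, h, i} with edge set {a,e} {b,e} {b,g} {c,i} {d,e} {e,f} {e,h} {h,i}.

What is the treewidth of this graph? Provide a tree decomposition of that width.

Treewidth 1.
One such decomposition:
Bags: B1 = {b, e}  B2 = {d, e}  B3 = {a, e}  B4 = {e, h}  B5 = {b, g}  B6 = {h, i}  B7 = {e, f}  B8 = {c, i}
Tree: B1–B2, B2–B3, B2–B4, B1–B5, B4–B6, B3–B7, B6–B8

Every bag has size at most 2, so the width is 2 − 1 = 1 and tw(G) ≤ 1. Since G has at least one edge (e.g. e–b), it is not an edgeless graph, so tw(G) ≥ 1. Combining the bounds, tw(G) = 1.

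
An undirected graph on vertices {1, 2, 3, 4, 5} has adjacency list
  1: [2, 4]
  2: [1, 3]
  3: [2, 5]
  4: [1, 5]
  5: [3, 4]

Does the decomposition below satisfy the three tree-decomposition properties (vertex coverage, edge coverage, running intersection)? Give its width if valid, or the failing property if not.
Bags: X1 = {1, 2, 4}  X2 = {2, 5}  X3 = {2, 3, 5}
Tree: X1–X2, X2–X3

A tree decomposition must satisfy three properties: every vertex lies in some bag; for every edge, both endpoints lie together in some bag; and for every vertex, the bags containing it form a connected subtree. Here edge (4,5) lies in no bag, so the decomposition is invalid.

No — edge (4,5) lies in no bag.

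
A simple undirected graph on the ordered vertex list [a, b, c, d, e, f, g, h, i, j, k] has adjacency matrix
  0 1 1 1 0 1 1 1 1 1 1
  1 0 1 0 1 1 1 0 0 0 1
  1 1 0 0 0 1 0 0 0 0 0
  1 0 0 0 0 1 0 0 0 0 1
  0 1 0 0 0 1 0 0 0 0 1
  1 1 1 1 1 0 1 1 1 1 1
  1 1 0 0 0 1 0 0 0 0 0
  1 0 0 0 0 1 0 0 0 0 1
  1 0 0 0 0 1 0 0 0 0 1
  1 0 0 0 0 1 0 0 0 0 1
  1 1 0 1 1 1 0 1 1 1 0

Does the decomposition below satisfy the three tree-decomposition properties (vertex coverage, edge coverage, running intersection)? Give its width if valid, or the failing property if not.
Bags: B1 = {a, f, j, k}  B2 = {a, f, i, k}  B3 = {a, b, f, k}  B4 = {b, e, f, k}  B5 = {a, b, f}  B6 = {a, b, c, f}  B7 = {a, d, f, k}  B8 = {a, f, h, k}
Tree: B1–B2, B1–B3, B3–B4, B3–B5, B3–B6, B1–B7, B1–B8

A tree decomposition must satisfy three properties: every vertex lies in some bag; for every edge, both endpoints lie together in some bag; and for every vertex, the bags containing it form a connected subtree. Here vertex g appears in no bag, so the decomposition is invalid.

No — vertex g appears in no bag.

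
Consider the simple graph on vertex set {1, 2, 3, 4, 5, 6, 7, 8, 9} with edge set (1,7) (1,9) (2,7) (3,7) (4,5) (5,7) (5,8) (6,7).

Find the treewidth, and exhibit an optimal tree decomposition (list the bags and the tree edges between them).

Treewidth 1.
One such decomposition:
Bags: B1 = {1, 7}  B2 = {6, 7}  B3 = {5, 7}  B4 = {3, 7}  B5 = {4, 5}  B6 = {5, 8}  B7 = {1, 9}  B8 = {2, 7}
Tree: B1–B2, B2–B3, B1–B4, B3–B5, B3–B6, B1–B7, B4–B8

The largest bag has 2 vertices, giving width 1; this decomposition certifies tw(G) ≤ 1. Since G has at least one edge (e.g. 1–7), it is not an edgeless graph, so tw(G) ≥ 1. Hence tw(G) = 1 exactly.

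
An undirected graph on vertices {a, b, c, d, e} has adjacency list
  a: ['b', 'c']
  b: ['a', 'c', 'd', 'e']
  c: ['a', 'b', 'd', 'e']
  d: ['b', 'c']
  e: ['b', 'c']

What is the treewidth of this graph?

A width-2 tree decomposition is:
Bags: B1 = {a, b, c}  B2 = {b, c, d}  B3 = {b, c, e}
Tree: B1–B2, B1–B3
Every bag has size at most 3, so the width is 3 − 1 = 2 and tw(G) ≤ 2. For the lower bound, the 3 vertices {b, c, d} are pairwise adjacent, and any tree decomposition puts a clique entirely inside one bag — forcing width ≥ 2. The upper and lower bounds meet at 2, so that is the treewidth.

2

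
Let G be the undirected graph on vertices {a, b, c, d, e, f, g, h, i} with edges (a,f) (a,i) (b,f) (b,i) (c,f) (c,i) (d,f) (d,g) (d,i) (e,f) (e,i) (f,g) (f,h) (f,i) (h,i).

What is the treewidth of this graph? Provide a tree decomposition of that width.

Treewidth 2.
Bags: B1 = {c, f, i}  B2 = {f, h, i}  B3 = {b, f, i}  B4 = {d, f, i}  B5 = {e, f, i}  B6 = {d, f, g}  B7 = {a, f, i}
Tree: B1–B2, B2–B3, B1–B4, B4–B5, B4–B6, B5–B7

The largest bag has 3 vertices, giving width 2; this decomposition certifies tw(G) ≤ 2. For the lower bound, the 3 vertices {d, f, g} are pairwise adjacent, and any tree decomposition puts a clique entirely inside one bag — forcing width ≥ 2. Therefore the treewidth is 2.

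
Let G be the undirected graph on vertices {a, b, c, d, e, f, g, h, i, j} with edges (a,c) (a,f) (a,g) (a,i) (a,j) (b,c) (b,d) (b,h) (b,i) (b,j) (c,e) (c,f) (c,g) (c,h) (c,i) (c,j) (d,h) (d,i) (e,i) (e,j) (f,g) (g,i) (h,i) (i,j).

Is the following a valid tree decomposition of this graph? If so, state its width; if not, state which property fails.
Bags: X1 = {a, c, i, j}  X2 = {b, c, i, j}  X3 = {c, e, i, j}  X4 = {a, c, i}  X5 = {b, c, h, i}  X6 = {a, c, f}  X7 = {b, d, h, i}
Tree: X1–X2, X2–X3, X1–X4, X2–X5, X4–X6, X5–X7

No — vertex g appears in no bag.

A tree decomposition must satisfy three properties: every vertex lies in some bag; for every edge, both endpoints lie together in some bag; and for every vertex, the bags containing it form a connected subtree. Here vertex g appears in no bag, so the decomposition is invalid.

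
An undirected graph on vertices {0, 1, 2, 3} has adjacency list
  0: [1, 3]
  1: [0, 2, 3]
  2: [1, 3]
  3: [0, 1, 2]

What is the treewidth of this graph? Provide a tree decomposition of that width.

Treewidth 2.
Bags: B1 = {0, 1, 3}  B2 = {1, 2, 3}
Tree: B1–B2

The largest bag has 3 vertices, giving width 2; this decomposition certifies tw(G) ≤ 2. Conversely, {0, 1, 3} is a clique of size 3, and the vertices of any clique must share a bag in every tree decomposition; so some bag has ≥ 3 vertices and tw(G) ≥ 2. The upper and lower bounds meet at 2, so that is the treewidth.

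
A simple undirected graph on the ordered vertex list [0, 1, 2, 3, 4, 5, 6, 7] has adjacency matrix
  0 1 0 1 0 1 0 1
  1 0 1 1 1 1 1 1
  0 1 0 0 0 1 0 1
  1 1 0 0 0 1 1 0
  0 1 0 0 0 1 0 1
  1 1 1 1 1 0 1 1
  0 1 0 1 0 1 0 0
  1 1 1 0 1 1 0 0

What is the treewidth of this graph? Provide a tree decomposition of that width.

The largest bag has 4 vertices, giving width 3; this decomposition certifies tw(G) ≤ 3. On the other hand G contains the 4-clique {0, 1, 3, 5}. A clique must lie in a single bag of any decomposition, so no decomposition can have width below 3. The upper and lower bounds meet at 3, so that is the treewidth.

Treewidth 3.
One such decomposition:
Bags: B1 = {0, 1, 5, 7}  B2 = {1, 4, 5, 7}  B3 = {1, 2, 5, 7}  B4 = {0, 1, 3, 5}  B5 = {1, 3, 5, 6}
Tree: B1–B2, B1–B3, B1–B4, B4–B5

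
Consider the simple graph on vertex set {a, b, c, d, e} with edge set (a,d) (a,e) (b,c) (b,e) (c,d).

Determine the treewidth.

2

A width-2 tree decomposition is:
Bags: B1 = {a, b, e}  B2 = {a, b, d}  B3 = {b, c, d}
Tree: B1–B2, B2–B3
The largest bag has 3 vertices, giving width 2; this decomposition certifies tw(G) ≤ 2. Since b–e–a–d–c–b is a cycle in G, G is not acyclic. Forests are exactly the graphs of treewidth ≤ 1, so tw(G) ≥ 2. The upper and lower bounds meet at 2, so that is the treewidth.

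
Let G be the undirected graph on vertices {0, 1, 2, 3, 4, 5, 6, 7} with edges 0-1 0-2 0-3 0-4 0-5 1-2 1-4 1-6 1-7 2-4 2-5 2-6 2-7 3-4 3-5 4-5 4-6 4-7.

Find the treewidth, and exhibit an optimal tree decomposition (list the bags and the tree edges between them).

Treewidth 3.
One such decomposition:
Bags: B1 = {0, 1, 2, 4}  B2 = {0, 2, 4, 5}  B3 = {0, 3, 4, 5}  B4 = {1, 2, 4, 6}  B5 = {1, 2, 4, 7}
Tree: B1–B2, B2–B3, B1–B4, B4–B5

Every bag has size at most 4, so the width is 4 − 1 = 3 and tw(G) ≤ 3. On the other hand G contains the 4-clique {0, 1, 2, 4}. A clique must lie in a single bag of any decomposition, so no decomposition can have width below 3. The upper and lower bounds meet at 3, so that is the treewidth.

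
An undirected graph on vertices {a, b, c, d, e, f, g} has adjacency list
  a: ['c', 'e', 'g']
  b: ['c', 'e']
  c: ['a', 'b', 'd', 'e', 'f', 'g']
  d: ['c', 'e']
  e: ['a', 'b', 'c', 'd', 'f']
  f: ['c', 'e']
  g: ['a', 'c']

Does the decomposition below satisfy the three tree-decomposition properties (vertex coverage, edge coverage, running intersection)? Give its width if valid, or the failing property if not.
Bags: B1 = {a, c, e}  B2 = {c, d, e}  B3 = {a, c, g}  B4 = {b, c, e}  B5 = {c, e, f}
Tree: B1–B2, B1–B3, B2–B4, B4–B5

Vertex coverage: the bags together contain {a, b, c, d, e, f, g}, the full vertex set. Edge coverage: each edge of G has both endpoints in at least one bag. Running intersection: for every vertex, the bags containing it form a connected subtree. All three properties hold, so this is a valid tree decomposition of width max|bag| − 1 = 2, and hence tw(G) ≤ 2.

Yes; width 2.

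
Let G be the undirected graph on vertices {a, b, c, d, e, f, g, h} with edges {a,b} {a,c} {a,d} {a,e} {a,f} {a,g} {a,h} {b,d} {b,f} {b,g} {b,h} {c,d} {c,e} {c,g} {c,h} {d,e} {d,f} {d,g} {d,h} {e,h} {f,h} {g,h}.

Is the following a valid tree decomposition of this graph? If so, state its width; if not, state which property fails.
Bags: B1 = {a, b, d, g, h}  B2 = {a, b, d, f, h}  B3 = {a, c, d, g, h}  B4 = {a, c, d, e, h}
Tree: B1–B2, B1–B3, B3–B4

Yes; width 4.

Vertex coverage: the bags together contain {a, b, c, d, e, f, g, h}, the full vertex set. Edge coverage: each edge of G has both endpoints in at least one bag. Running intersection: for every vertex, the bags containing it form a connected subtree. All three properties hold, so this is a valid tree decomposition of width max|bag| − 1 = 4, and hence tw(G) ≤ 4.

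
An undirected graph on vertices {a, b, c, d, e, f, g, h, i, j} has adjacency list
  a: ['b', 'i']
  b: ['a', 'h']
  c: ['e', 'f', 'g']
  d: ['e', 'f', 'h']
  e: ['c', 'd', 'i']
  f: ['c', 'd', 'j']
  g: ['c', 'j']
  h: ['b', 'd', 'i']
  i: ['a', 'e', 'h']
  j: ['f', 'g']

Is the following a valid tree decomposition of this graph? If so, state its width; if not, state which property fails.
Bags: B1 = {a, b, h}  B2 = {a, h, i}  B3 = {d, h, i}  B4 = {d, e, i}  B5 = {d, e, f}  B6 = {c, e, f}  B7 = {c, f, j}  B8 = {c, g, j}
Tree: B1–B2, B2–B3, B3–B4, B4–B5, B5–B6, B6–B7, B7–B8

Yes; width 2.

Checking the three conditions: (i) the bags cover all of {a, b, c, d, e, f, g, h, i, j}; (ii) for each edge, some bag contains both endpoints; (iii) the bags containing any fixed vertex form a subtree. All hold, so the decomposition is valid with width 3 − 1 = 2.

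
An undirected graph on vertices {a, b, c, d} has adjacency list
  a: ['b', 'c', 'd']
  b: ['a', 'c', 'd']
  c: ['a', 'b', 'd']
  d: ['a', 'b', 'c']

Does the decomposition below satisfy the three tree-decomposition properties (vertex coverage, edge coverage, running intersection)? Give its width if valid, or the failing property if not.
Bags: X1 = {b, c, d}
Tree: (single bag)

A tree decomposition must satisfy three properties: every vertex lies in some bag; for every edge, both endpoints lie together in some bag; and for every vertex, the bags containing it form a connected subtree. Here vertex a appears in no bag, so the decomposition is invalid.

No — vertex a appears in no bag.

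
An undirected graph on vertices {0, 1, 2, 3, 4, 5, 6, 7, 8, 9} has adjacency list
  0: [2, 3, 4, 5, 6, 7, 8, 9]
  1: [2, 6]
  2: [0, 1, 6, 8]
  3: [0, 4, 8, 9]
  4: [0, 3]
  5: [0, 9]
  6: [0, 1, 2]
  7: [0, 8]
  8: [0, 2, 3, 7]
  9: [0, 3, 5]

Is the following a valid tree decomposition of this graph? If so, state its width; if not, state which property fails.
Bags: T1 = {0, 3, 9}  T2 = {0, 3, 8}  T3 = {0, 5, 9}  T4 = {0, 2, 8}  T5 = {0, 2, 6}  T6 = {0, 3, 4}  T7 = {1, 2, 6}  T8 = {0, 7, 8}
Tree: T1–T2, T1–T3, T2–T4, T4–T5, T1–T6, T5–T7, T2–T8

Every vertex of G appears in some bag (union = {0, 1, 2, 3, 4, 5, 6, 7, 8, 9}); every edge is covered by a bag; and for each vertex v the set of bags containing v is connected in the bag tree. The decomposition is therefore valid. The largest bag has 3 vertices, so the width is 2.

Yes; width 2.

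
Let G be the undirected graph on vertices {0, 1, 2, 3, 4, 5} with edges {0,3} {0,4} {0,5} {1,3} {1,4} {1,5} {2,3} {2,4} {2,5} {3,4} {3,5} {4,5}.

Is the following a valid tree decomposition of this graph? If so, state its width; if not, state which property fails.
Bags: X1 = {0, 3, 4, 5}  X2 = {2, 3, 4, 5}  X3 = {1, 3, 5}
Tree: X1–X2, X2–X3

A tree decomposition must satisfy three properties: every vertex lies in some bag; for every edge, both endpoints lie together in some bag; and for every vertex, the bags containing it form a connected subtree. Here edge (4,1) lies in no bag, so the decomposition is invalid.

No — edge (4,1) lies in no bag.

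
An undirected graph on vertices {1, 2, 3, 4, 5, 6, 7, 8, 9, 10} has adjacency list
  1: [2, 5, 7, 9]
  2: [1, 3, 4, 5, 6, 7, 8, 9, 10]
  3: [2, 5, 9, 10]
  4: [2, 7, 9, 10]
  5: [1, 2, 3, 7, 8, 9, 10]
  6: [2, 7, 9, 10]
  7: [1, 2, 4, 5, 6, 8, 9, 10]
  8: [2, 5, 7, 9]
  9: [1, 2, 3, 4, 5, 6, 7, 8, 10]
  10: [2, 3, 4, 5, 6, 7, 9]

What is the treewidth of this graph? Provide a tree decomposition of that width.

Treewidth 4.
One such decomposition:
Bags: B1 = {2, 5, 7, 9, 10}  B2 = {2, 5, 7, 8, 9}  B3 = {2, 3, 5, 9, 10}  B4 = {1, 2, 5, 7, 9}  B5 = {2, 6, 7, 9, 10}  B6 = {2, 4, 7, 9, 10}
Tree: B1–B2, B1–B3, B1–B4, B1–B5, B5–B6

Each bag holds 5 vertices, so the decomposition has width 4, which upper-bounds the treewidth. On the other hand G contains the 5-clique {2, 3, 5, 9, 10}. A clique must lie in a single bag of any decomposition, so no decomposition can have width below 4. Combining the bounds, tw(G) = 4.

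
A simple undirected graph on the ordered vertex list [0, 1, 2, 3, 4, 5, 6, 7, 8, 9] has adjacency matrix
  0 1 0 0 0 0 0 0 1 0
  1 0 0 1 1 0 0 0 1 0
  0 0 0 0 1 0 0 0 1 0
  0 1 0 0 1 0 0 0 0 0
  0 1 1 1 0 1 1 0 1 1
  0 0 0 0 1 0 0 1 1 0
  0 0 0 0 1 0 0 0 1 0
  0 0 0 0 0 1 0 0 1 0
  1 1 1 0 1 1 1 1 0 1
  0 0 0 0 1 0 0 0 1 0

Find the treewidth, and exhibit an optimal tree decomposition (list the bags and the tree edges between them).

Treewidth 2.
One optimal decomposition is:
Bags: B1 = {4, 5, 8}  B2 = {2, 4, 8}  B3 = {4, 8, 9}  B4 = {1, 4, 8}  B5 = {0, 1, 8}  B6 = {1, 3, 4}  B7 = {4, 6, 8}  B8 = {5, 7, 8}
Tree: B1–B2, B2–B3, B2–B4, B4–B5, B4–B6, B4–B7, B1–B8

Each bag holds 3 vertices, so the decomposition has width 2, which upper-bounds the treewidth. Conversely, {0, 1, 8} is a clique of size 3, and the vertices of any clique must share a bag in every tree decomposition; so some bag has ≥ 3 vertices and tw(G) ≥ 2. The upper and lower bounds meet at 2, so that is the treewidth.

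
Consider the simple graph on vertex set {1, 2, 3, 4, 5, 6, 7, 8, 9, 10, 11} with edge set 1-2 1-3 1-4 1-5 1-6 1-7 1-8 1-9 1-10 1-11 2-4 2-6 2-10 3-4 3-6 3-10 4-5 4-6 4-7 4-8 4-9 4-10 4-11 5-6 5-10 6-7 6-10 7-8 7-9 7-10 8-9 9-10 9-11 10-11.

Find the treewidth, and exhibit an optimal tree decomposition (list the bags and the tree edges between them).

Every bag has size at most 5, so the width is 5 − 1 = 4 and tw(G) ≤ 4. Conversely, {1, 4, 7, 8, 9} is a clique of size 5, and the vertices of any clique must share a bag in every tree decomposition; so some bag has ≥ 5 vertices and tw(G) ≥ 4. Therefore the treewidth is 4.

Treewidth 4.
One optimal decomposition is:
Bags: B1 = {1, 4, 6, 7, 10}  B2 = {1, 4, 7, 9, 10}  B3 = {1, 4, 9, 10, 11}  B4 = {1, 3, 4, 6, 10}  B5 = {1, 4, 7, 8, 9}  B6 = {1, 4, 5, 6, 10}  B7 = {1, 2, 4, 6, 10}
Tree: B1–B2, B2–B3, B1–B4, B2–B5, B1–B6, B4–B7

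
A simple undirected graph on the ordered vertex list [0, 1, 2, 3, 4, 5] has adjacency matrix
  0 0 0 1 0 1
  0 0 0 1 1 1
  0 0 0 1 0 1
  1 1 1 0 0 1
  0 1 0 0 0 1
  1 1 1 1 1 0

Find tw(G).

A width-2 tree decomposition is:
Bags: B1 = {1, 4, 5}  B2 = {1, 3, 5}  B3 = {0, 3, 5}  B4 = {2, 3, 5}
Tree: B1–B2, B2–B3, B3–B4
The largest bag has 3 vertices, giving width 2; this decomposition certifies tw(G) ≤ 2. For the lower bound, the 3 vertices {0, 3, 5} are pairwise adjacent, and any tree decomposition puts a clique entirely inside one bag — forcing width ≥ 2. Hence tw(G) = 2 exactly.

2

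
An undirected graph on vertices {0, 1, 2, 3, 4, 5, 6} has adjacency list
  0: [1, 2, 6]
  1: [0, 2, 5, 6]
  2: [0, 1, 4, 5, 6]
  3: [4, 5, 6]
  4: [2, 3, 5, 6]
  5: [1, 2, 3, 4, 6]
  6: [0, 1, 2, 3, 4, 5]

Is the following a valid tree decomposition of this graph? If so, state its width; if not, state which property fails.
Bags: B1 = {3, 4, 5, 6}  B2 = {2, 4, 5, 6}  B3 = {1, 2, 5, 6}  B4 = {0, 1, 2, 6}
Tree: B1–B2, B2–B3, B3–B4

Yes; width 3.

Checking the three conditions: (i) the bags cover all of {0, 1, 2, 3, 4, 5, 6}; (ii) for each edge, some bag contains both endpoints; (iii) the bags containing any fixed vertex form a subtree. All hold, so the decomposition is valid with width 4 − 1 = 3.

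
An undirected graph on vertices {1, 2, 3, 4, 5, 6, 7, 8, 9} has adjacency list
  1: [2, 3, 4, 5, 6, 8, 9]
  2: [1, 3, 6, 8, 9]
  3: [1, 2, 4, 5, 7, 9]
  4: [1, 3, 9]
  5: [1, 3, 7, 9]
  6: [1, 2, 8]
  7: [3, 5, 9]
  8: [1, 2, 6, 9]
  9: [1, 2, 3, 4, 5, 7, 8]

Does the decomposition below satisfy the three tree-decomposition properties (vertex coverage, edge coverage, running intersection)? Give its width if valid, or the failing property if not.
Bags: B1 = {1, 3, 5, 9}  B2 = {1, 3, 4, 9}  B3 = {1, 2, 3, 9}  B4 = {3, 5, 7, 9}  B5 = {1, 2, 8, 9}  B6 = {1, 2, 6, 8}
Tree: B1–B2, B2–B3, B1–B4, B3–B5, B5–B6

Checking the three conditions: (i) the bags cover all of {1, 2, 3, 4, 5, 6, 7, 8, 9}; (ii) for each edge, some bag contains both endpoints; (iii) the bags containing any fixed vertex form a subtree. All hold, so the decomposition is valid with width 4 − 1 = 3.

Yes; width 3.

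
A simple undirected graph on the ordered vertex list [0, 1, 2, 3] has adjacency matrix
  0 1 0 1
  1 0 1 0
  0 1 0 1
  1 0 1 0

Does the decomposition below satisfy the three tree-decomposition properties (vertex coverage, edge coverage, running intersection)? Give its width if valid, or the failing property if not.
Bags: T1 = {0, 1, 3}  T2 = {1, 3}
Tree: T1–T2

No — vertex 2 appears in no bag.

A tree decomposition must satisfy three properties: every vertex lies in some bag; for every edge, both endpoints lie together in some bag; and for every vertex, the bags containing it form a connected subtree. Here vertex 2 appears in no bag, so the decomposition is invalid.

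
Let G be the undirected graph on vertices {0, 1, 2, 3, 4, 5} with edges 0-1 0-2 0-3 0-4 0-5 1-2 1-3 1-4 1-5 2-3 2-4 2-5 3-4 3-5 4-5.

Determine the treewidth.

A width-5 tree decomposition is:
Bags: B1 = {0, 1, 2, 3, 4, 5}
Tree: (single bag)
A single bag containing all 6 vertices is trivially a valid decomposition of width 5. On the other hand G contains the 6-clique {0, 1, 2, 3, 4, 5}. A clique must lie in a single bag of any decomposition, so no decomposition can have width below 5. Combining the bounds, tw(G) = 5.

5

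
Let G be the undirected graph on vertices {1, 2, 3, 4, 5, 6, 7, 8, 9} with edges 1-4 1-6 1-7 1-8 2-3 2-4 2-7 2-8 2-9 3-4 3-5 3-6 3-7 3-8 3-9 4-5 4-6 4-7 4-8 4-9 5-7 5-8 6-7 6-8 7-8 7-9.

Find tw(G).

A width-4 tree decomposition is:
Bags: B1 = {3, 4, 6, 7, 8}  B2 = {2, 3, 4, 7, 8}  B3 = {3, 4, 5, 7, 8}  B4 = {2, 3, 4, 7, 9}  B5 = {1, 4, 6, 7, 8}
Tree: B1–B2, B2–B3, B2–B4, B1–B5
Every bag has size at most 5, so the width is 5 − 1 = 4 and tw(G) ≤ 4. Conversely, {1, 4, 6, 7, 8} is a clique of size 5, and the vertices of any clique must share a bag in every tree decomposition; so some bag has ≥ 5 vertices and tw(G) ≥ 4. Hence tw(G) = 4 exactly.

4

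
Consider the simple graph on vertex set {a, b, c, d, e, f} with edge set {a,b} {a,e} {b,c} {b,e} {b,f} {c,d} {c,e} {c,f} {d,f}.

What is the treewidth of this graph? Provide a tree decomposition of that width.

Treewidth 2.
Bags: B1 = {c, d, f}  B2 = {b, c, f}  B3 = {b, c, e}  B4 = {a, b, e}
Tree: B1–B2, B2–B3, B3–B4

The largest bag has 3 vertices, giving width 2; this decomposition certifies tw(G) ≤ 2. On the other hand G contains the 3-clique {b, c, e}. A clique must lie in a single bag of any decomposition, so no decomposition can have width below 2. The upper and lower bounds meet at 2, so that is the treewidth.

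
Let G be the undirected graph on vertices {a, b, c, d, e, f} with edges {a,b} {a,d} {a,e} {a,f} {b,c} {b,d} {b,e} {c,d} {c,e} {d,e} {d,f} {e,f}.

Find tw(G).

A width-3 tree decomposition is:
Bags: B1 = {a, d, e, f}  B2 = {a, b, d, e}  B3 = {b, c, d, e}
Tree: B1–B2, B2–B3
Every bag has size at most 4, so the width is 4 − 1 = 3 and tw(G) ≤ 3. For the lower bound, the 4 vertices {b, c, d, e} are pairwise adjacent, and any tree decomposition puts a clique entirely inside one bag — forcing width ≥ 3. Therefore the treewidth is 3.

3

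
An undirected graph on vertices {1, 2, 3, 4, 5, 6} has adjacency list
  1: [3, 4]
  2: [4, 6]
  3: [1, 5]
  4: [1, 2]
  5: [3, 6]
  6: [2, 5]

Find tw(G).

2

A width-2 tree decomposition is:
Bags: B1 = {1, 2, 4}  B2 = {1, 2, 3}  B3 = {2, 3, 5}  B4 = {2, 5, 6}
Tree: B1–B2, B2–B3, B3–B4
Each bag holds 3 vertices, so the decomposition has width 2, which upper-bounds the treewidth. For the lower bound, G contains the cycle 2–4–1–3–5–6–2, so G is not a forest; only forests have treewidth ≤ 1, hence tw(G) ≥ 2. Combining the bounds, tw(G) = 2.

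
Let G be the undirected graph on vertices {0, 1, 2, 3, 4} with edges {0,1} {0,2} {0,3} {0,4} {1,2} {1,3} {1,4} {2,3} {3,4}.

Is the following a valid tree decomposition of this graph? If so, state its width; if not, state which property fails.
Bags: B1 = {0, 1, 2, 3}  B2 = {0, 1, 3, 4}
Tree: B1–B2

Yes; width 3.

Checking the three conditions: (i) the bags cover all of {0, 1, 2, 3, 4}; (ii) for each edge, some bag contains both endpoints; (iii) the bags containing any fixed vertex form a subtree. All hold, so the decomposition is valid with width 4 − 1 = 3.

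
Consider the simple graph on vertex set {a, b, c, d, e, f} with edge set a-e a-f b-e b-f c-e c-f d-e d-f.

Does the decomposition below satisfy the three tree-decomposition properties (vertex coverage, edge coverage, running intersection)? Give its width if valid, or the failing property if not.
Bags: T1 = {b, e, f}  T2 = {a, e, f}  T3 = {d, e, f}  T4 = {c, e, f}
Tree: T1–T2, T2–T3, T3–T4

Every vertex of G appears in some bag (union = {a, b, c, d, e, f}); every edge is covered by a bag; and for each vertex v the set of bags containing v is connected in the bag tree. The decomposition is therefore valid. The largest bag has 3 vertices, so the width is 2.

Yes; width 2.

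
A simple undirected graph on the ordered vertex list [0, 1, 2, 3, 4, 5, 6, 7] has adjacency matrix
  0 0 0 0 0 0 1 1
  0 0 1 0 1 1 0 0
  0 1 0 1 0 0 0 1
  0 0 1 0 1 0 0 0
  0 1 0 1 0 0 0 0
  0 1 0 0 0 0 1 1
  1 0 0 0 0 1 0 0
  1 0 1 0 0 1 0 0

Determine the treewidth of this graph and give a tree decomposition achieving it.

Treewidth 2.
Bags: B1 = {1, 3, 4}  B2 = {1, 2, 3}  B3 = {1, 2, 5}  B4 = {2, 5, 7}  B5 = {5, 6, 7}  B6 = {0, 6, 7}
Tree: B1–B2, B2–B3, B3–B4, B4–B5, B5–B6

Each bag holds 3 vertices, so the decomposition has width 2, which upper-bounds the treewidth. Since 4–3–2–1–4 is a cycle in G, G is not acyclic. Forests are exactly the graphs of treewidth ≤ 1, so tw(G) ≥ 2. Therefore the treewidth is 2.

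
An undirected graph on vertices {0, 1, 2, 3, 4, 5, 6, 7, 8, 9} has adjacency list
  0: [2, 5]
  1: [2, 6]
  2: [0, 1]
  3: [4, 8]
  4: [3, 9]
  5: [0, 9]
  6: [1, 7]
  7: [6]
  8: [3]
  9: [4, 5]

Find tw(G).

A width-1 tree decomposition is:
Bags: B1 = {6, 7}  B2 = {1, 6}  B3 = {1, 2}  B4 = {0, 2}  B5 = {0, 5}  B6 = {5, 9}  B7 = {4, 9}  B8 = {3, 4}  B9 = {3, 8}
Tree: B1–B2, B2–B3, B3–B4, B4–B5, B5–B6, B6–B7, B7–B8, B8–B9
Every bag has size at most 2, so the width is 2 − 1 = 1 and tw(G) ≤ 1. Any graph with an edge has treewidth ≥ 1, and G has the edge 7–6. Therefore the treewidth is 1.

1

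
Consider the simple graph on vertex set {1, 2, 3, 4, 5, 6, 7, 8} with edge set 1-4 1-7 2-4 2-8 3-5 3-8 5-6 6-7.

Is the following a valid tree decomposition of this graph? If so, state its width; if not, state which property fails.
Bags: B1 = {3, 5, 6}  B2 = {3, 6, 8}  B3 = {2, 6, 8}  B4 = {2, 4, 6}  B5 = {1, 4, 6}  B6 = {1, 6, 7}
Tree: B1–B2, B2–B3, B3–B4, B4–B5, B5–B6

Checking the three conditions: (i) the bags cover all of {1, 2, 3, 4, 5, 6, 7, 8}; (ii) for each edge, some bag contains both endpoints; (iii) the bags containing any fixed vertex form a subtree. All hold, so the decomposition is valid with width 3 − 1 = 2.

Yes; width 2.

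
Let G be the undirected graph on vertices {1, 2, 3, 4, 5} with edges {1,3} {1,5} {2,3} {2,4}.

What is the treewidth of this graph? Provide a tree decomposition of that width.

The largest bag has 2 vertices, giving width 1; this decomposition certifies tw(G) ≤ 1. Since G has at least one edge (e.g. 4–2), it is not an edgeless graph, so tw(G) ≥ 1. Combining the bounds, tw(G) = 1.

Treewidth 1.
One optimal decomposition is:
Bags: B1 = {2, 4}  B2 = {2, 3}  B3 = {1, 3}  B4 = {1, 5}
Tree: B1–B2, B2–B3, B3–B4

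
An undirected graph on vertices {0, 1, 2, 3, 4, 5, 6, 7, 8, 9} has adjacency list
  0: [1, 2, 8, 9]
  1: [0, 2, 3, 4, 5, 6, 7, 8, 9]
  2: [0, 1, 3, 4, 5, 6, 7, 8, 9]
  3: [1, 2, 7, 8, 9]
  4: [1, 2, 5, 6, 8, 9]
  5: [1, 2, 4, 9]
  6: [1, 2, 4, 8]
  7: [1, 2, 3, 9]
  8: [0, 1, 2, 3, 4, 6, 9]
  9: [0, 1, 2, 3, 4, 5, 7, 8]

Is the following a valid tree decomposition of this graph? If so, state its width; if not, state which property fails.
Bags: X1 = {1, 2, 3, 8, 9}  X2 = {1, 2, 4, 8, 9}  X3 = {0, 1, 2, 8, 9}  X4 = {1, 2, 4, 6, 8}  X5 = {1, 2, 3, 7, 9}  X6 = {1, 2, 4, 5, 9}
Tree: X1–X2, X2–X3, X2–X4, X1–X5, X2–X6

Every vertex of G appears in some bag (union = {0, 1, 2, 3, 4, 5, 6, 7, 8, 9}); every edge is covered by a bag; and for each vertex v the set of bags containing v is connected in the bag tree. The decomposition is therefore valid. The largest bag has 5 vertices, so the width is 4.

Yes; width 4.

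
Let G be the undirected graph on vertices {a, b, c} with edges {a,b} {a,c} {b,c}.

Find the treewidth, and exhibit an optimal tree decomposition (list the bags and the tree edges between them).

A single bag containing all 3 vertices is trivially a valid decomposition of width 2. Conversely, {a, b, c} is a clique of size 3, and the vertices of any clique must share a bag in every tree decomposition; so some bag has ≥ 3 vertices and tw(G) ≥ 2. Therefore the treewidth is 2.

Treewidth 2.
One optimal decomposition is:
Bags: B1 = {a, b, c}
Tree: (single bag)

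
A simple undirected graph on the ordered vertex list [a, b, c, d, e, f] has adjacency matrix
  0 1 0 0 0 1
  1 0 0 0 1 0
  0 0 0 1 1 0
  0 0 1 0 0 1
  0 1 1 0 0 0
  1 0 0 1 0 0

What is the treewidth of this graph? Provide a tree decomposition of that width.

The largest bag has 3 vertices, giving width 2; this decomposition certifies tw(G) ≤ 2. The edges a–f–d–c–e–b–a form a cycle, so G is not a tree and its treewidth is at least 2. Combining the bounds, tw(G) = 2.

Treewidth 2.
One such decomposition:
Bags: B1 = {a, d, f}  B2 = {a, c, d}  B3 = {a, c, e}  B4 = {a, b, e}
Tree: B1–B2, B2–B3, B3–B4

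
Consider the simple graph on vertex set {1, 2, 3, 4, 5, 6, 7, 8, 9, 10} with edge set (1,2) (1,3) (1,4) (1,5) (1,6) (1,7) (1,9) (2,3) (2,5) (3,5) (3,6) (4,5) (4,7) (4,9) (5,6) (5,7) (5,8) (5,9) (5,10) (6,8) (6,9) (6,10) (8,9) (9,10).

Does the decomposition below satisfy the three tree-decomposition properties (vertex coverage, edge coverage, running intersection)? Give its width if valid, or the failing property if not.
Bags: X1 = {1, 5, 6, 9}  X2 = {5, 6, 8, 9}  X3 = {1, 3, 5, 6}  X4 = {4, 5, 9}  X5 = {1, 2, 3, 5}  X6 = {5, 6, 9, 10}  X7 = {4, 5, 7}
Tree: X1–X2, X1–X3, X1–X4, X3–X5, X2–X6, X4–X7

No — edge (1,4) lies in no bag.

A tree decomposition must satisfy three properties: every vertex lies in some bag; for every edge, both endpoints lie together in some bag; and for every vertex, the bags containing it form a connected subtree. Here edge (1,4) lies in no bag, so the decomposition is invalid.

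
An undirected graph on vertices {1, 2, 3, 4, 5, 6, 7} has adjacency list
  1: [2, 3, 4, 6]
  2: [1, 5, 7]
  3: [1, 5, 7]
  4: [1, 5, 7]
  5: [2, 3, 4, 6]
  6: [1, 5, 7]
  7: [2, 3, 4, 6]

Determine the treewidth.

3

A width-3 tree decomposition is:
Bags: B1 = {1, 3, 5, 7}  B2 = {1, 5, 6, 7}  B3 = {1, 4, 5, 7}  B4 = {1, 2, 5, 7}
Tree: B1–B2, B2–B3, B3–B4
Each bag holds 4 vertices, so the decomposition has width 3, which upper-bounds the treewidth. For the lower bound: the 4 vertex sets {1,3}, {6,7}, {5}, {4} are disjoint, each induces a connected subgraph, and every pair is joined by at least one edge of G. Contracting each set to a single vertex therefore yields K_{4} as a minor, and since treewidth is minor-monotone, tw(G) ≥ tw(K_{4}) = 3. Therefore the treewidth is 3.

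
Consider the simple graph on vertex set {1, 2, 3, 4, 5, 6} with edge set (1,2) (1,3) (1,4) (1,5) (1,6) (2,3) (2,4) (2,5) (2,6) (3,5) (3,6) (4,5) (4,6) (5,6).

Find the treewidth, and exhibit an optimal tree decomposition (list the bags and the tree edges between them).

Treewidth 4.
One such decomposition:
Bags: B1 = {1, 2, 3, 5, 6}  B2 = {1, 2, 4, 5, 6}
Tree: B1–B2

Every bag has size at most 5, so the width is 5 − 1 = 4 and tw(G) ≤ 4. On the other hand G contains the 5-clique {1, 2, 3, 5, 6}. A clique must lie in a single bag of any decomposition, so no decomposition can have width below 4. Combining the bounds, tw(G) = 4.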